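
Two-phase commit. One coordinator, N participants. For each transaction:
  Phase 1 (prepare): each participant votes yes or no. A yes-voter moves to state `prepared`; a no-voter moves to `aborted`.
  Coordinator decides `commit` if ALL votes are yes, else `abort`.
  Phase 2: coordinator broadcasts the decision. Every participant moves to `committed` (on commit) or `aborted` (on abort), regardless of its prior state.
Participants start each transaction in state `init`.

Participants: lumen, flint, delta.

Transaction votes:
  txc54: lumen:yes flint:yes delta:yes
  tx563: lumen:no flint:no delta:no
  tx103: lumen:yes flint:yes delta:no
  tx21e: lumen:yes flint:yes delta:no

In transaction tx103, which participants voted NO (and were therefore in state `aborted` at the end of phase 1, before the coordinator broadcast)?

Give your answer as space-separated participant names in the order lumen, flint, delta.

Txn tx103 phase 1: lumen yes -> prepared; flint yes -> prepared; delta no -> aborted

Answer: delta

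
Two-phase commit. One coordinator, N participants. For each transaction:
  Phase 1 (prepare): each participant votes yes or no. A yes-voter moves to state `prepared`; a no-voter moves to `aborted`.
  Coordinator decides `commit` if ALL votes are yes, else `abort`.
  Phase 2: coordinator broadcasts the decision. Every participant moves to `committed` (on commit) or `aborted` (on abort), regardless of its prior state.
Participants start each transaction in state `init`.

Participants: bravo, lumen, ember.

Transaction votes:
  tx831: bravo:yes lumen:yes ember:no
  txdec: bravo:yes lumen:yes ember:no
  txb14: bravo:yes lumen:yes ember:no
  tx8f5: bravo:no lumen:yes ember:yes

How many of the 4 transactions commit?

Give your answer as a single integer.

Answer: 0

Derivation:
tx831: no from ember -> abort (commits=0)
txdec: no from ember -> abort (commits=0)
txb14: no from ember -> abort (commits=0)
tx8f5: no from bravo -> abort (commits=0)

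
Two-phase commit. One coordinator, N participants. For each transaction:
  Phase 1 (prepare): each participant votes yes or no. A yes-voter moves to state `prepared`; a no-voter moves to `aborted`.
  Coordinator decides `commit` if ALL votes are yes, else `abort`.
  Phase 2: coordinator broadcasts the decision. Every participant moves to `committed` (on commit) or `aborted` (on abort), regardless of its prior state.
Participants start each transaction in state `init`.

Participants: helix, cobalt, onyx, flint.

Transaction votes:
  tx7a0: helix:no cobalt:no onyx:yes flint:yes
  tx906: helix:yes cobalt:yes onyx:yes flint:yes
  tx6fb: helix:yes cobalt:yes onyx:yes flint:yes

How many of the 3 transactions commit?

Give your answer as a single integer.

tx7a0: no from helix, cobalt -> abort (commits=0)
tx906: all yes -> commit (commits=1)
tx6fb: all yes -> commit (commits=2)

Answer: 2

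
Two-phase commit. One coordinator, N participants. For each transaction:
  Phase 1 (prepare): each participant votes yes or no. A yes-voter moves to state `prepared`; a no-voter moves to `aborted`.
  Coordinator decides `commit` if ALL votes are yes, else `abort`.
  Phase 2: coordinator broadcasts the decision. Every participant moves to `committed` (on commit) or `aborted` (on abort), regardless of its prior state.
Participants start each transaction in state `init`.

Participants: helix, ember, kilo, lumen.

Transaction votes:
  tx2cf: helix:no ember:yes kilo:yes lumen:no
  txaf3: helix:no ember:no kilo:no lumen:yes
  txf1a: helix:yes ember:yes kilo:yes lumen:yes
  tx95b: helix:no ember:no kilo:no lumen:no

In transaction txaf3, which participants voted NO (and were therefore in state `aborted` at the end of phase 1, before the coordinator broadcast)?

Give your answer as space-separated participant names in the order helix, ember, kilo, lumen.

Answer: helix ember kilo

Derivation:
Txn txaf3 phase 1: helix no -> aborted; ember no -> aborted; kilo no -> aborted; lumen yes -> prepared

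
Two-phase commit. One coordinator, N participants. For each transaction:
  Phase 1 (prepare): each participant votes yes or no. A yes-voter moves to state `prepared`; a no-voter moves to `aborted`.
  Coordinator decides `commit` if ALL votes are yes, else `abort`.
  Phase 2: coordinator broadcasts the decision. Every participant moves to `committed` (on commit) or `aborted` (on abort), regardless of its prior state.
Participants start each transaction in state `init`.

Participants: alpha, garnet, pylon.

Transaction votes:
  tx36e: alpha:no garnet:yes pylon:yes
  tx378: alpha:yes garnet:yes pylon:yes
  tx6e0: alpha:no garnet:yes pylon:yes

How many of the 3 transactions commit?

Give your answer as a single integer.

tx36e: no from alpha -> abort (commits=0)
tx378: all yes -> commit (commits=1)
tx6e0: no from alpha -> abort (commits=1)

Answer: 1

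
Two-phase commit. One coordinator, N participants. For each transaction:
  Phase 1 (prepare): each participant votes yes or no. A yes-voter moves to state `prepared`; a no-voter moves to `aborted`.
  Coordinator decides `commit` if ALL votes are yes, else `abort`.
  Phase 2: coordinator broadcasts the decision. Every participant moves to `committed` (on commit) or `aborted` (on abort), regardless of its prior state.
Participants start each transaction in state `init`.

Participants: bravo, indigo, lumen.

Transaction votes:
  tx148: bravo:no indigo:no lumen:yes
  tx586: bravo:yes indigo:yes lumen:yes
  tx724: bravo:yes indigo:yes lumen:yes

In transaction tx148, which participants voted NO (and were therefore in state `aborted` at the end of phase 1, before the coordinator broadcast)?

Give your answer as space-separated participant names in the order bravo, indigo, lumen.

Answer: bravo indigo

Derivation:
Txn tx148 phase 1: bravo no -> aborted; indigo no -> aborted; lumen yes -> prepared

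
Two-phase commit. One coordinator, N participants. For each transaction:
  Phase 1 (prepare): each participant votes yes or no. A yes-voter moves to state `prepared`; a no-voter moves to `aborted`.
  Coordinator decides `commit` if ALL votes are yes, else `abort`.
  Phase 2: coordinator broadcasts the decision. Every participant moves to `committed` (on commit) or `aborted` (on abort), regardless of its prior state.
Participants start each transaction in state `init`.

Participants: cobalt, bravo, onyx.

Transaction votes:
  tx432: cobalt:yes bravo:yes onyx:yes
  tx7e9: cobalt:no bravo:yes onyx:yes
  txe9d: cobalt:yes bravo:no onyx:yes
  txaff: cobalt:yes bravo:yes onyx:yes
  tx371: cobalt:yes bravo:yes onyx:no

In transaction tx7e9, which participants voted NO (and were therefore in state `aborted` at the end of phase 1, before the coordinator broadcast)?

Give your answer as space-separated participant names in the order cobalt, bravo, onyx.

Txn tx7e9 phase 1: cobalt no -> aborted; bravo yes -> prepared; onyx yes -> prepared

Answer: cobalt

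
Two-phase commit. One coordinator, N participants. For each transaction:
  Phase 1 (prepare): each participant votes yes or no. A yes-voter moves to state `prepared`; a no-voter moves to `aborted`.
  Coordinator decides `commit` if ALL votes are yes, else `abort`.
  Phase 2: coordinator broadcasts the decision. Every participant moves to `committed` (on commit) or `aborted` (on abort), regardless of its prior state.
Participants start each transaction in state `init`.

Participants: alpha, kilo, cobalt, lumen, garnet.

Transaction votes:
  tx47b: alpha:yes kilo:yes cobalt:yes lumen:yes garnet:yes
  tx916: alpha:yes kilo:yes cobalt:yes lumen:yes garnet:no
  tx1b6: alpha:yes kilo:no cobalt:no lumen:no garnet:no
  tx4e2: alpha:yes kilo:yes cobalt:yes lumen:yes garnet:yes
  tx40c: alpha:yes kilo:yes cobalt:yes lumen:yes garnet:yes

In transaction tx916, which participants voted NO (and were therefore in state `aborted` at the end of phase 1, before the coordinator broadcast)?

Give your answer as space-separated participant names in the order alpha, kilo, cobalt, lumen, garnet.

Answer: garnet

Derivation:
Txn tx916 phase 1: alpha yes -> prepared; kilo yes -> prepared; cobalt yes -> prepared; lumen yes -> prepared; garnet no -> aborted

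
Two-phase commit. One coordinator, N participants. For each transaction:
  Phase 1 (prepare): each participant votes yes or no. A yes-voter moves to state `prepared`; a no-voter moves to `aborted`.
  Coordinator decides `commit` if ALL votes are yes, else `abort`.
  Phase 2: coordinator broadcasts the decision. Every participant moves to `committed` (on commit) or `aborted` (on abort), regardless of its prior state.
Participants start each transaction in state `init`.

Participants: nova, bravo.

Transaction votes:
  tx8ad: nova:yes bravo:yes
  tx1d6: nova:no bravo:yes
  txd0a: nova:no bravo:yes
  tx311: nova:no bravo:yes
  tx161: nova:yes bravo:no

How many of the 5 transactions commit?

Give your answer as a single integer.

tx8ad: all yes -> commit (commits=1)
tx1d6: no from nova -> abort (commits=1)
txd0a: no from nova -> abort (commits=1)
tx311: no from nova -> abort (commits=1)
tx161: no from bravo -> abort (commits=1)

Answer: 1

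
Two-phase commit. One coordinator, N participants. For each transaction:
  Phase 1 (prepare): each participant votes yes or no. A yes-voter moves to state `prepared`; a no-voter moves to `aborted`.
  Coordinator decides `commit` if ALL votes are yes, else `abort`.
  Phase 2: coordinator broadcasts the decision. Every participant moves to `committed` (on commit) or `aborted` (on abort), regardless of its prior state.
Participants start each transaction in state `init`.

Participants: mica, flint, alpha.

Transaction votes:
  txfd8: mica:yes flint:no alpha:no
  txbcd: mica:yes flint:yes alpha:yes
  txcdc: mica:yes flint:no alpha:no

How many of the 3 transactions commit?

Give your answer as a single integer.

Answer: 1

Derivation:
txfd8: no from flint, alpha -> abort (commits=0)
txbcd: all yes -> commit (commits=1)
txcdc: no from flint, alpha -> abort (commits=1)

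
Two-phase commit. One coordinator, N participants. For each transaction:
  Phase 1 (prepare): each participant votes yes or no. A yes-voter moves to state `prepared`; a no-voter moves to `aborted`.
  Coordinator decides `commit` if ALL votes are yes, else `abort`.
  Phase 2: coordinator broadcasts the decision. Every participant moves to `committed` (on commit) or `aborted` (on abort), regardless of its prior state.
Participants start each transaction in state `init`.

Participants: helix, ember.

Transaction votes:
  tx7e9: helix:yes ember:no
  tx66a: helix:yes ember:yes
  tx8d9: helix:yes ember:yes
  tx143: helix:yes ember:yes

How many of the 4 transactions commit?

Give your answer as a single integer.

tx7e9: no from ember -> abort (commits=0)
tx66a: all yes -> commit (commits=1)
tx8d9: all yes -> commit (commits=2)
tx143: all yes -> commit (commits=3)

Answer: 3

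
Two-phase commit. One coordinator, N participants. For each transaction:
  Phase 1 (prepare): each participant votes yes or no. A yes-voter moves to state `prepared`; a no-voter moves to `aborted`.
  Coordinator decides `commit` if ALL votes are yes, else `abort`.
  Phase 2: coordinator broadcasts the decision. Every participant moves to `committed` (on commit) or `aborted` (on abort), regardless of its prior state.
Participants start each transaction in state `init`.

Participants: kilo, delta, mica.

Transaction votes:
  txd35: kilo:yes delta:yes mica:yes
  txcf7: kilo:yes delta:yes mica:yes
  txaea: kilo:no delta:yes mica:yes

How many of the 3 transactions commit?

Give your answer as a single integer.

txd35: all yes -> commit (commits=1)
txcf7: all yes -> commit (commits=2)
txaea: no from kilo -> abort (commits=2)

Answer: 2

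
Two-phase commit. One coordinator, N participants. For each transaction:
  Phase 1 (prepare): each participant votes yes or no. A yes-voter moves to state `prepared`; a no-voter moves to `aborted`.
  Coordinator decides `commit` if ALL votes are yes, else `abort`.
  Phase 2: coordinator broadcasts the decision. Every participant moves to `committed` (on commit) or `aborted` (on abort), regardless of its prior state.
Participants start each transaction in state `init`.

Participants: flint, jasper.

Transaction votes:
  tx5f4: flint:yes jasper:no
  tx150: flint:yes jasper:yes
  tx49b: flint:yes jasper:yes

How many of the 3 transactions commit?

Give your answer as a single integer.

tx5f4: no from jasper -> abort (commits=0)
tx150: all yes -> commit (commits=1)
tx49b: all yes -> commit (commits=2)

Answer: 2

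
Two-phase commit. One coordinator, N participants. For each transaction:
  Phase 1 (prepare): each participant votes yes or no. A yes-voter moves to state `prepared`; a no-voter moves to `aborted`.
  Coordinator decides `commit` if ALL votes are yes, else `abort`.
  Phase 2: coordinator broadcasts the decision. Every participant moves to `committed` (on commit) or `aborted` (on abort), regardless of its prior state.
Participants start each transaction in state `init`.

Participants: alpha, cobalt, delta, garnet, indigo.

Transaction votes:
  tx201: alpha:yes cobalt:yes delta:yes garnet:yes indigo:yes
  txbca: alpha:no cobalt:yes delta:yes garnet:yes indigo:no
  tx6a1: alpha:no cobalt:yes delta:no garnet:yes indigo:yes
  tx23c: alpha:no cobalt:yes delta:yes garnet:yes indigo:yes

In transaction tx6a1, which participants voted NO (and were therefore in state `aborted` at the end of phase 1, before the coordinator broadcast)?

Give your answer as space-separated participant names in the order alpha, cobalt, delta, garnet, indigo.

Answer: alpha delta

Derivation:
Txn tx6a1 phase 1: alpha no -> aborted; cobalt yes -> prepared; delta no -> aborted; garnet yes -> prepared; indigo yes -> prepared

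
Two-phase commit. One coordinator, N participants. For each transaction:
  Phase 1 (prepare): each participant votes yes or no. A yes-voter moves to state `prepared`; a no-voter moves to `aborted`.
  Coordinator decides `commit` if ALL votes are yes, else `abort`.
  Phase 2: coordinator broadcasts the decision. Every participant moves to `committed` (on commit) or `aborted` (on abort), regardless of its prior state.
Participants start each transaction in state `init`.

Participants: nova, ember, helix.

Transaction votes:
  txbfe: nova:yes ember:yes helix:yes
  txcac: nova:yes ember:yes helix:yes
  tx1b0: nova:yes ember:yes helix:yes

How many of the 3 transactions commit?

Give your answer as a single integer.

Answer: 3

Derivation:
txbfe: all yes -> commit (commits=1)
txcac: all yes -> commit (commits=2)
tx1b0: all yes -> commit (commits=3)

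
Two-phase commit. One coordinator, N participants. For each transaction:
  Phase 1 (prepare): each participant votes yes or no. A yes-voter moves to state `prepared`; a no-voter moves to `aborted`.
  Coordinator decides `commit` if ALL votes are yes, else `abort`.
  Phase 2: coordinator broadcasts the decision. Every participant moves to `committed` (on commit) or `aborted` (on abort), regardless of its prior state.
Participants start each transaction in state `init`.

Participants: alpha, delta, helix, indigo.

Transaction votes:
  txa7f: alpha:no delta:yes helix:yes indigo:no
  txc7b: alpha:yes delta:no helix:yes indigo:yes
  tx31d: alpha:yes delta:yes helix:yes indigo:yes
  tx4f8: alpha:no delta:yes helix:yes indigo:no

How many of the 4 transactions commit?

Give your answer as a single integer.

txa7f: no from alpha, indigo -> abort (commits=0)
txc7b: no from delta -> abort (commits=0)
tx31d: all yes -> commit (commits=1)
tx4f8: no from alpha, indigo -> abort (commits=1)

Answer: 1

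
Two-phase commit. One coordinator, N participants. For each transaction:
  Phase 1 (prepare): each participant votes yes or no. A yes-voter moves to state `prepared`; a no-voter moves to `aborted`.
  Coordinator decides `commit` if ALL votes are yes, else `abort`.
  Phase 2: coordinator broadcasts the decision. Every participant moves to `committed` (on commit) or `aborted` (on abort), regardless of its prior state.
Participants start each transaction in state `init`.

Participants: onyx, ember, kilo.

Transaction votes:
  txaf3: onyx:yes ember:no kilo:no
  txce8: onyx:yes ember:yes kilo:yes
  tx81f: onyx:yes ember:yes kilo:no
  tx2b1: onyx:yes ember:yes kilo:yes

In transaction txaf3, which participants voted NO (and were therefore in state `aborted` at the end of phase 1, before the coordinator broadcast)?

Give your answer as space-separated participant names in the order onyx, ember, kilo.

Txn txaf3 phase 1: onyx yes -> prepared; ember no -> aborted; kilo no -> aborted

Answer: ember kilo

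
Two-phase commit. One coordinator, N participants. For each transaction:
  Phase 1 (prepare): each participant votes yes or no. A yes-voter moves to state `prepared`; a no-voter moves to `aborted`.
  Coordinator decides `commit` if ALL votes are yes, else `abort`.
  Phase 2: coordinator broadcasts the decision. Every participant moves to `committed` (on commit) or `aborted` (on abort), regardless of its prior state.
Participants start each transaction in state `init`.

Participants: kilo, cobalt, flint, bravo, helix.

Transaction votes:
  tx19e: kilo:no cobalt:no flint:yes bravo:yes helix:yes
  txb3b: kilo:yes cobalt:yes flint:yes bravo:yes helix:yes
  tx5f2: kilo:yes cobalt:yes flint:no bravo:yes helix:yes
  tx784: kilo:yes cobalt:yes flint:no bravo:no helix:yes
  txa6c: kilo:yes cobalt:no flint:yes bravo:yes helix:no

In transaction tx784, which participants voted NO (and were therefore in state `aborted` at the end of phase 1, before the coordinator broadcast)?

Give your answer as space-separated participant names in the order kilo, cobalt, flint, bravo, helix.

Answer: flint bravo

Derivation:
Txn tx784 phase 1: kilo yes -> prepared; cobalt yes -> prepared; flint no -> aborted; bravo no -> aborted; helix yes -> prepared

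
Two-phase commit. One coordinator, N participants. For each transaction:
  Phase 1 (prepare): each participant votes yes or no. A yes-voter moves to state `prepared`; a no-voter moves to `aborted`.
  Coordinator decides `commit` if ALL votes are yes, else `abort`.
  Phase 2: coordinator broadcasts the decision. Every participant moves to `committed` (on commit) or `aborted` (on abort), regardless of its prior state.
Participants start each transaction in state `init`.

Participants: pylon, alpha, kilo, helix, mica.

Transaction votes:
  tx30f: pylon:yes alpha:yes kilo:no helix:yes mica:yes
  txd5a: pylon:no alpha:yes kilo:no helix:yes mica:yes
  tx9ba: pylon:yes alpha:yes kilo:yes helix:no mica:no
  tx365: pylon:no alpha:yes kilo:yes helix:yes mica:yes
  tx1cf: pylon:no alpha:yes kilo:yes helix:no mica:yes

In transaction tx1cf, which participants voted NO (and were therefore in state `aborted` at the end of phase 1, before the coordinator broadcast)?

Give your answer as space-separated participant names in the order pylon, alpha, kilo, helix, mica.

Txn tx1cf phase 1: pylon no -> aborted; alpha yes -> prepared; kilo yes -> prepared; helix no -> aborted; mica yes -> prepared

Answer: pylon helix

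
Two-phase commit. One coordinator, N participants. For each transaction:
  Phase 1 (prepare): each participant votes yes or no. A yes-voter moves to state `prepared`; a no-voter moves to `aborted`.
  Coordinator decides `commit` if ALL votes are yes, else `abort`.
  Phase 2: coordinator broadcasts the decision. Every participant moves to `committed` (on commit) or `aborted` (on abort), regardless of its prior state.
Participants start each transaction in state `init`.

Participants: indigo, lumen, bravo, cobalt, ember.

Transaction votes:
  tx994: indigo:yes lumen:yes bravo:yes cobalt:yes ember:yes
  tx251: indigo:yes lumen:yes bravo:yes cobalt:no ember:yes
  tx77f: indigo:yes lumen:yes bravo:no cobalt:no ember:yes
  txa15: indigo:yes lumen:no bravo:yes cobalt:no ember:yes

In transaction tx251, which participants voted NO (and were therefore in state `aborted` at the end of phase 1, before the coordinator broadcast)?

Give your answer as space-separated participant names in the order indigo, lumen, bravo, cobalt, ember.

Answer: cobalt

Derivation:
Txn tx251 phase 1: indigo yes -> prepared; lumen yes -> prepared; bravo yes -> prepared; cobalt no -> aborted; ember yes -> prepared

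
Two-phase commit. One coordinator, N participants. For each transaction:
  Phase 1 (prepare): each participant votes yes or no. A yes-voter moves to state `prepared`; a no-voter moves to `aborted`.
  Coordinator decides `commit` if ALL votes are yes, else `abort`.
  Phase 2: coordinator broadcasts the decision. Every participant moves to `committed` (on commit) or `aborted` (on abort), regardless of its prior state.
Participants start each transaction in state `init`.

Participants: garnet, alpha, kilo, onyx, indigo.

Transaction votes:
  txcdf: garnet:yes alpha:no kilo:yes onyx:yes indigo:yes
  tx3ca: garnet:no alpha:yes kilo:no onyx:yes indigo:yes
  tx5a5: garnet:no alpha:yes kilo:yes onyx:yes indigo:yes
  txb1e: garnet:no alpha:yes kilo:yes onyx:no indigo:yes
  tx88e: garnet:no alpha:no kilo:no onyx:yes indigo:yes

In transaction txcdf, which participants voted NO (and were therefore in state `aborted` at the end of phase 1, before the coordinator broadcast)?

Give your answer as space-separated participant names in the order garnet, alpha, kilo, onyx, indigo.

Answer: alpha

Derivation:
Txn txcdf phase 1: garnet yes -> prepared; alpha no -> aborted; kilo yes -> prepared; onyx yes -> prepared; indigo yes -> prepared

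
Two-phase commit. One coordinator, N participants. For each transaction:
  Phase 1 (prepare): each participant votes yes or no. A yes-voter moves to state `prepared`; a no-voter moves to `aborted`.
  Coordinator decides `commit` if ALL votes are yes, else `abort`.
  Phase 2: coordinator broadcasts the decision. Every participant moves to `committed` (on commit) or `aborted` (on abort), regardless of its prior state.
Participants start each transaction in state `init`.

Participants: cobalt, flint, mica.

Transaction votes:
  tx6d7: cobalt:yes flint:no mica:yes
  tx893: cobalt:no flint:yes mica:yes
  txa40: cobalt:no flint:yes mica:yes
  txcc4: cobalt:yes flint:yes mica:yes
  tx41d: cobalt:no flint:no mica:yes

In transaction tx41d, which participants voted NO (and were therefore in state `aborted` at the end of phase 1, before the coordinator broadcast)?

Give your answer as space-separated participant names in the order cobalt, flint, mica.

Answer: cobalt flint

Derivation:
Txn tx41d phase 1: cobalt no -> aborted; flint no -> aborted; mica yes -> prepared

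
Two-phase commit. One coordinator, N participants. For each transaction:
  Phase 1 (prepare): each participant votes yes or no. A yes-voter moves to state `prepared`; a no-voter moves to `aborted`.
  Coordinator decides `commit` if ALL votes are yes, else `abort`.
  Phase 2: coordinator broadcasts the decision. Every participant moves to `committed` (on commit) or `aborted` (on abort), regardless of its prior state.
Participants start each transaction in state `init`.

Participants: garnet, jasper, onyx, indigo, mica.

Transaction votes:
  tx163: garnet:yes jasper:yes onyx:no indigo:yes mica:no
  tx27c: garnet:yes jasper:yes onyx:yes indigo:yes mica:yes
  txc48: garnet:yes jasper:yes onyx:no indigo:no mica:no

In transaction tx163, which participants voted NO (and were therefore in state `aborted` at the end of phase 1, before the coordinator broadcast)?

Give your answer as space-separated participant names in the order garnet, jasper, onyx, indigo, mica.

Txn tx163 phase 1: garnet yes -> prepared; jasper yes -> prepared; onyx no -> aborted; indigo yes -> prepared; mica no -> aborted

Answer: onyx mica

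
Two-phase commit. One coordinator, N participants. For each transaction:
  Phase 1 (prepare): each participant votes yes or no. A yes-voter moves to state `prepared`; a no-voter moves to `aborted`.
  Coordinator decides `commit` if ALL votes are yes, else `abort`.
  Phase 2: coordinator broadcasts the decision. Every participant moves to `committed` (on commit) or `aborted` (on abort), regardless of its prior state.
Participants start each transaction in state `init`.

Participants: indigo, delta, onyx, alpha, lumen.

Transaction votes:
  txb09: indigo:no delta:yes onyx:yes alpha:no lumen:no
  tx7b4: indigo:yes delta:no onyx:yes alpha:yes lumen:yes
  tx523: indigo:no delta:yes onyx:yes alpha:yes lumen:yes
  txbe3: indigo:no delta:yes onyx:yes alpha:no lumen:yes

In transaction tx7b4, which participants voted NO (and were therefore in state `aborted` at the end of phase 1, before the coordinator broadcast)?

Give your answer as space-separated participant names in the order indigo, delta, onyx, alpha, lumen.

Answer: delta

Derivation:
Txn tx7b4 phase 1: indigo yes -> prepared; delta no -> aborted; onyx yes -> prepared; alpha yes -> prepared; lumen yes -> prepared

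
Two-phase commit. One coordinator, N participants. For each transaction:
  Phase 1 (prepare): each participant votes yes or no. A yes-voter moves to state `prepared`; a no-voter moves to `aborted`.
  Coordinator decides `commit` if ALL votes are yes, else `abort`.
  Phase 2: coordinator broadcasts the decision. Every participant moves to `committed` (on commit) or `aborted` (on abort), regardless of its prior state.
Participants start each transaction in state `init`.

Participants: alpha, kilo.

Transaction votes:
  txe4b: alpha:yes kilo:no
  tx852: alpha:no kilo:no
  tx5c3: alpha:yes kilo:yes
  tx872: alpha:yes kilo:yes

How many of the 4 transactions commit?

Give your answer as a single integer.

txe4b: no from kilo -> abort (commits=0)
tx852: no from alpha, kilo -> abort (commits=0)
tx5c3: all yes -> commit (commits=1)
tx872: all yes -> commit (commits=2)

Answer: 2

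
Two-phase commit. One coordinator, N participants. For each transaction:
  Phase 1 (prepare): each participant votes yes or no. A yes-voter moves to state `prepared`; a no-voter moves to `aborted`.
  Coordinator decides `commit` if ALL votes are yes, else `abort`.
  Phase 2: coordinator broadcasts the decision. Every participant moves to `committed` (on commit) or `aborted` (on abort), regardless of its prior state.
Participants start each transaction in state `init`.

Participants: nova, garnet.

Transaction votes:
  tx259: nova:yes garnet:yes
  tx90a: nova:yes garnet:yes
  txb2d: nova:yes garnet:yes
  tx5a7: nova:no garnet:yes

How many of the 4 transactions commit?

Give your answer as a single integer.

Answer: 3

Derivation:
tx259: all yes -> commit (commits=1)
tx90a: all yes -> commit (commits=2)
txb2d: all yes -> commit (commits=3)
tx5a7: no from nova -> abort (commits=3)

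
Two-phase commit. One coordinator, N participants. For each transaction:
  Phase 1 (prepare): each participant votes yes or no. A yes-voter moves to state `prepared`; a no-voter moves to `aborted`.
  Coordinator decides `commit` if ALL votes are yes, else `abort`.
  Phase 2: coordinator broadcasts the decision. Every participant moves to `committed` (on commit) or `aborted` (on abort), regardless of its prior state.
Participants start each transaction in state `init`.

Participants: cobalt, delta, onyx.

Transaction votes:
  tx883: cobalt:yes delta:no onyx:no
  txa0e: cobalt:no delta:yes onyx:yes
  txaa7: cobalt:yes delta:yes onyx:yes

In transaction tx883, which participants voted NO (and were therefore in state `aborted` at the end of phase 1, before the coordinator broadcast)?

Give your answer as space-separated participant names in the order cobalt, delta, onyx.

Txn tx883 phase 1: cobalt yes -> prepared; delta no -> aborted; onyx no -> aborted

Answer: delta onyx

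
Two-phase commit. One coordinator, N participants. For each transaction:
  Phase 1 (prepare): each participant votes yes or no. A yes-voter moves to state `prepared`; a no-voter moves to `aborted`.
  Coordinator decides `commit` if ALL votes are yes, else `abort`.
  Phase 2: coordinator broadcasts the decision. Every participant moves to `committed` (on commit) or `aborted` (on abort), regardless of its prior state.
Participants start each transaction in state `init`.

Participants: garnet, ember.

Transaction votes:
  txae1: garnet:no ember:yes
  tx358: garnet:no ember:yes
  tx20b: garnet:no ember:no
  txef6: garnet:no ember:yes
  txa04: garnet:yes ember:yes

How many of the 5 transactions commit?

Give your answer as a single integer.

Answer: 1

Derivation:
txae1: no from garnet -> abort (commits=0)
tx358: no from garnet -> abort (commits=0)
tx20b: no from garnet, ember -> abort (commits=0)
txef6: no from garnet -> abort (commits=0)
txa04: all yes -> commit (commits=1)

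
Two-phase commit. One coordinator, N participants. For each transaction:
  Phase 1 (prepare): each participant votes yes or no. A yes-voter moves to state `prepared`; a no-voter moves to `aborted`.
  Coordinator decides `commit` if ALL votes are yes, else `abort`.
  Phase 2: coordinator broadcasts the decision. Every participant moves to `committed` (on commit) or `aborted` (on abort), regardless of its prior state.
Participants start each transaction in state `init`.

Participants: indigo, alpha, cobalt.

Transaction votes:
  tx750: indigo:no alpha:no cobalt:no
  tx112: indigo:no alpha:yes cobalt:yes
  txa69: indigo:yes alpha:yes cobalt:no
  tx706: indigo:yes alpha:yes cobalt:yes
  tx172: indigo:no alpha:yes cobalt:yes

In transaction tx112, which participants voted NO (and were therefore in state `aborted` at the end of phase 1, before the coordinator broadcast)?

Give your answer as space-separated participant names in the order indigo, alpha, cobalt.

Answer: indigo

Derivation:
Txn tx112 phase 1: indigo no -> aborted; alpha yes -> prepared; cobalt yes -> prepared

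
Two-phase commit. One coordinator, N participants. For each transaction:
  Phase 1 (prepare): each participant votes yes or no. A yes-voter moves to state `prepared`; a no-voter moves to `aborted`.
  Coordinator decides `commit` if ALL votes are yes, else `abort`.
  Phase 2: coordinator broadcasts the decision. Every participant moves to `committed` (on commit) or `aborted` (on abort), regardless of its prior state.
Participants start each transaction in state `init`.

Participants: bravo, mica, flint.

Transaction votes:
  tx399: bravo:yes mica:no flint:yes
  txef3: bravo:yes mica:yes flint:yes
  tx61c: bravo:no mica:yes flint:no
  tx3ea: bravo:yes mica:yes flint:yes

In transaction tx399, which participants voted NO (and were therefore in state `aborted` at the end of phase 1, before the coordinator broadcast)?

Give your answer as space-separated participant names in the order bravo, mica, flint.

Answer: mica

Derivation:
Txn tx399 phase 1: bravo yes -> prepared; mica no -> aborted; flint yes -> prepared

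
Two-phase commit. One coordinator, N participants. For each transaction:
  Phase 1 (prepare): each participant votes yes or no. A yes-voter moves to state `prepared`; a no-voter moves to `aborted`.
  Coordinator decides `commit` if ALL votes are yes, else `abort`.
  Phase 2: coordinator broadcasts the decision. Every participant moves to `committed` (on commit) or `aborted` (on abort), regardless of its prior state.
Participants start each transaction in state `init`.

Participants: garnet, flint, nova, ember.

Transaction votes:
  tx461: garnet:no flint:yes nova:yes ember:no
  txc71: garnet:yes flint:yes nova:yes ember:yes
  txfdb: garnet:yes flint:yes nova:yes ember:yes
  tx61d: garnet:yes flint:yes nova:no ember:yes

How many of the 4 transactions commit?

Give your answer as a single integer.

Answer: 2

Derivation:
tx461: no from garnet, ember -> abort (commits=0)
txc71: all yes -> commit (commits=1)
txfdb: all yes -> commit (commits=2)
tx61d: no from nova -> abort (commits=2)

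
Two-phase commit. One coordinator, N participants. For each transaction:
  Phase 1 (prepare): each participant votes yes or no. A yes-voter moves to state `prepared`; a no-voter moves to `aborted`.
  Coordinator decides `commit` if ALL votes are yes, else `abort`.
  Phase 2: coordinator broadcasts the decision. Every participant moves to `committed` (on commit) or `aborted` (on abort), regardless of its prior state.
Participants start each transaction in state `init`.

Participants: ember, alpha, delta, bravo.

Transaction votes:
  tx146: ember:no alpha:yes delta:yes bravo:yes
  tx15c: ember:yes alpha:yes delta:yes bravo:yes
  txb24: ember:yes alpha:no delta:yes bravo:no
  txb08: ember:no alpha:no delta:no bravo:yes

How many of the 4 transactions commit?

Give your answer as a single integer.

tx146: no from ember -> abort (commits=0)
tx15c: all yes -> commit (commits=1)
txb24: no from alpha, bravo -> abort (commits=1)
txb08: no from ember, alpha, delta -> abort (commits=1)

Answer: 1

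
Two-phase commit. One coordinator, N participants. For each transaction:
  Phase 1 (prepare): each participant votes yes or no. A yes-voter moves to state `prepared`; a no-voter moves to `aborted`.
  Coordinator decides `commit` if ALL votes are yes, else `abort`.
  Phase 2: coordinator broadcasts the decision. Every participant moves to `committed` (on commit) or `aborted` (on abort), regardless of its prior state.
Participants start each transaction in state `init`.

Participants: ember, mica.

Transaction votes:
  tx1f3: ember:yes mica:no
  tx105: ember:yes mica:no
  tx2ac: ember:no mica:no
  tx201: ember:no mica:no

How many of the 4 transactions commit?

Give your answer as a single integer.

tx1f3: no from mica -> abort (commits=0)
tx105: no from mica -> abort (commits=0)
tx2ac: no from ember, mica -> abort (commits=0)
tx201: no from ember, mica -> abort (commits=0)

Answer: 0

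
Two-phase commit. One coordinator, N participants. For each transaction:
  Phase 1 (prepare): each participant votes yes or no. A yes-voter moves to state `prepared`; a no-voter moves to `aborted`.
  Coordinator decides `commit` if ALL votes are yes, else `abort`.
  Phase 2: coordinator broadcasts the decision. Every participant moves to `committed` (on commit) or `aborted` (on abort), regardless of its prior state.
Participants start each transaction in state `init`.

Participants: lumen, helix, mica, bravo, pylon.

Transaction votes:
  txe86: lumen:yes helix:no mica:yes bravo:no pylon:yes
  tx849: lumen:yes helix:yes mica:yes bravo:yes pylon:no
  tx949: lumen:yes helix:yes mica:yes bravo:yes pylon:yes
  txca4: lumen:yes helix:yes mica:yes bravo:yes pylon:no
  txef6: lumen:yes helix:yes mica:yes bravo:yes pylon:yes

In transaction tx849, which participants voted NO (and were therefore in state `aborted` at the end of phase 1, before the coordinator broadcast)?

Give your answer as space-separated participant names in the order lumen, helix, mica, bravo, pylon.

Answer: pylon

Derivation:
Txn tx849 phase 1: lumen yes -> prepared; helix yes -> prepared; mica yes -> prepared; bravo yes -> prepared; pylon no -> aborted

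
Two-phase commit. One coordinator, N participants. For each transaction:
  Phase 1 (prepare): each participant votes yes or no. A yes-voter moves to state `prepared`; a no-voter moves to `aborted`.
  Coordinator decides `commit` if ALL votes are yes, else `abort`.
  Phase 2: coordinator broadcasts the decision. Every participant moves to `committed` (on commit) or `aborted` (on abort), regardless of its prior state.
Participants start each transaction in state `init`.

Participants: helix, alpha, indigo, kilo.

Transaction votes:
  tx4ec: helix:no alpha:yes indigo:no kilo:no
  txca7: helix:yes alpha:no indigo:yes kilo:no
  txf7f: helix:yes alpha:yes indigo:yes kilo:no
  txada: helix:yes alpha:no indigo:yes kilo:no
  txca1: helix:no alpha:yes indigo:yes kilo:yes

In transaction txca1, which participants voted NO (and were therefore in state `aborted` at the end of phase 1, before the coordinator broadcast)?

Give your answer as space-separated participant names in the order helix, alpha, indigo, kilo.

Txn txca1 phase 1: helix no -> aborted; alpha yes -> prepared; indigo yes -> prepared; kilo yes -> prepared

Answer: helix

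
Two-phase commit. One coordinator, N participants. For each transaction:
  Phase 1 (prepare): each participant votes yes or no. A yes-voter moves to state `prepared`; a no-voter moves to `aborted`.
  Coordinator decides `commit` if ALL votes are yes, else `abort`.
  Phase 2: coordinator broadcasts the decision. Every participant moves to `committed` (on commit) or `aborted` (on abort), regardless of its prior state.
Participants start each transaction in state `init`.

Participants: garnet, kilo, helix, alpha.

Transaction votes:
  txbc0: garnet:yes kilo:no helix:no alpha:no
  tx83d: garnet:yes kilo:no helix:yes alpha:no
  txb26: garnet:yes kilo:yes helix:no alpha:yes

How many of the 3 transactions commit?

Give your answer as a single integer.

Answer: 0

Derivation:
txbc0: no from kilo, helix, alpha -> abort (commits=0)
tx83d: no from kilo, alpha -> abort (commits=0)
txb26: no from helix -> abort (commits=0)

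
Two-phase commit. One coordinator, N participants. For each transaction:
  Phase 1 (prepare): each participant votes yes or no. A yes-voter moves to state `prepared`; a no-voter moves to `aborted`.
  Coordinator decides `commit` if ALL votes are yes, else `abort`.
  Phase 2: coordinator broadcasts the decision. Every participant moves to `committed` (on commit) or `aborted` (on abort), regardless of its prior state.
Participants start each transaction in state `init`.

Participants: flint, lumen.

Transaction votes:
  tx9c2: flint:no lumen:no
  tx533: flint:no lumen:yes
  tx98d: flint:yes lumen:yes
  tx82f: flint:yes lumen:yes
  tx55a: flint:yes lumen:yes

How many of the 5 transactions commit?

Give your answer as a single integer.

Answer: 3

Derivation:
tx9c2: no from flint, lumen -> abort (commits=0)
tx533: no from flint -> abort (commits=0)
tx98d: all yes -> commit (commits=1)
tx82f: all yes -> commit (commits=2)
tx55a: all yes -> commit (commits=3)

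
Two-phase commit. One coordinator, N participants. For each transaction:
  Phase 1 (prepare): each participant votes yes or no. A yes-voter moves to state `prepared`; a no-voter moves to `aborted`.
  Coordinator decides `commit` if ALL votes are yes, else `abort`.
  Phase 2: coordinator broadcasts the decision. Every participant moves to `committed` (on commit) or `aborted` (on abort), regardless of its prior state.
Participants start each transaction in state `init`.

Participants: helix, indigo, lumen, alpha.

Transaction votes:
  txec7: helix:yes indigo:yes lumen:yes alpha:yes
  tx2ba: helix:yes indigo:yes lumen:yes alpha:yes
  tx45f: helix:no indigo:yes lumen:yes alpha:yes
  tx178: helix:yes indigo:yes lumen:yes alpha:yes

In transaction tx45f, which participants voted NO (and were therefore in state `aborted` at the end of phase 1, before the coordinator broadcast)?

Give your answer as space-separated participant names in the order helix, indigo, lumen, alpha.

Txn tx45f phase 1: helix no -> aborted; indigo yes -> prepared; lumen yes -> prepared; alpha yes -> prepared

Answer: helix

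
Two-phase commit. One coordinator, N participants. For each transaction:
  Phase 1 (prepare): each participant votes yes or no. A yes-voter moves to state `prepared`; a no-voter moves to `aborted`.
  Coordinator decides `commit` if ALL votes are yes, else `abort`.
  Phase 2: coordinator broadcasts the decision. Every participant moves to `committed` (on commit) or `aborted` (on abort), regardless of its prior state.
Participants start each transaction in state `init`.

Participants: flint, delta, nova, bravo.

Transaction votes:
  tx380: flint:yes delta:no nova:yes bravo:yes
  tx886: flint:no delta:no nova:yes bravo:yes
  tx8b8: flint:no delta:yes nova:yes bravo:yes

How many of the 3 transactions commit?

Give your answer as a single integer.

tx380: no from delta -> abort (commits=0)
tx886: no from flint, delta -> abort (commits=0)
tx8b8: no from flint -> abort (commits=0)

Answer: 0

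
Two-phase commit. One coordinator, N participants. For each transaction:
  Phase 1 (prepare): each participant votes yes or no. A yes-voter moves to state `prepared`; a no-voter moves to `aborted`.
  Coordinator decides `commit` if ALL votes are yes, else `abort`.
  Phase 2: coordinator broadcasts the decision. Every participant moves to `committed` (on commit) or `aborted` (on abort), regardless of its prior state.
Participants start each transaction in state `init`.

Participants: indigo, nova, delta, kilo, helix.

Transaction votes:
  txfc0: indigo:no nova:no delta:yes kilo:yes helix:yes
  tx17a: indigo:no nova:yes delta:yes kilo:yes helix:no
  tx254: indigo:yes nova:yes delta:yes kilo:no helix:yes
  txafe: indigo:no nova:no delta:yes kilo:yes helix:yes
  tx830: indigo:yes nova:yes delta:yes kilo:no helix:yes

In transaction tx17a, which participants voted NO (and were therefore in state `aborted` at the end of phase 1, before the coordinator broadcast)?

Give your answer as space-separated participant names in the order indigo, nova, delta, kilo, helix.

Txn tx17a phase 1: indigo no -> aborted; nova yes -> prepared; delta yes -> prepared; kilo yes -> prepared; helix no -> aborted

Answer: indigo helix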